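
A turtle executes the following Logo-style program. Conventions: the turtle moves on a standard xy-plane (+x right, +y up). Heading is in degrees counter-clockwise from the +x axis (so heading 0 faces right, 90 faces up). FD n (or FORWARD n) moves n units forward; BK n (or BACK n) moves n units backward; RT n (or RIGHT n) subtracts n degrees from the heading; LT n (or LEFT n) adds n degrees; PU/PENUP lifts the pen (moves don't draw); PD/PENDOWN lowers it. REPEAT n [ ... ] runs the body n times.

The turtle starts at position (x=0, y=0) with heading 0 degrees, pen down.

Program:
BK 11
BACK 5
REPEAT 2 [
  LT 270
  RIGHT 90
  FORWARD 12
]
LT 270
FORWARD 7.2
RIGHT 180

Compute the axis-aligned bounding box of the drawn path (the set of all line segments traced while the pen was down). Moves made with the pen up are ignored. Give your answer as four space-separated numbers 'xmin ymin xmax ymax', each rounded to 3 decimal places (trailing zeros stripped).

Answer: -28 -7.2 0 0

Derivation:
Executing turtle program step by step:
Start: pos=(0,0), heading=0, pen down
BK 11: (0,0) -> (-11,0) [heading=0, draw]
BK 5: (-11,0) -> (-16,0) [heading=0, draw]
REPEAT 2 [
  -- iteration 1/2 --
  LT 270: heading 0 -> 270
  RT 90: heading 270 -> 180
  FD 12: (-16,0) -> (-28,0) [heading=180, draw]
  -- iteration 2/2 --
  LT 270: heading 180 -> 90
  RT 90: heading 90 -> 0
  FD 12: (-28,0) -> (-16,0) [heading=0, draw]
]
LT 270: heading 0 -> 270
FD 7.2: (-16,0) -> (-16,-7.2) [heading=270, draw]
RT 180: heading 270 -> 90
Final: pos=(-16,-7.2), heading=90, 5 segment(s) drawn

Segment endpoints: x in {-28, -16, -16, -11, 0}, y in {-7.2, 0, 0, 0}
xmin=-28, ymin=-7.2, xmax=0, ymax=0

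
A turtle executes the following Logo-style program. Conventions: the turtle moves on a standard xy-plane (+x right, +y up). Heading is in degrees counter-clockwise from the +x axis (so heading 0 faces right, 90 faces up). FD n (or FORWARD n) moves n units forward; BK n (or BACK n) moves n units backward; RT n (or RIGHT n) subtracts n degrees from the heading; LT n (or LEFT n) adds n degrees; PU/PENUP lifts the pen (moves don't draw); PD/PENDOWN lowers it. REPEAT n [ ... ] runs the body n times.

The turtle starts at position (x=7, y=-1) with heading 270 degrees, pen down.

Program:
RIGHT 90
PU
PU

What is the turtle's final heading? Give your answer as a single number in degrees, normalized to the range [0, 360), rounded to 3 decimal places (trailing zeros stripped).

Executing turtle program step by step:
Start: pos=(7,-1), heading=270, pen down
RT 90: heading 270 -> 180
PU: pen up
PU: pen up
Final: pos=(7,-1), heading=180, 0 segment(s) drawn

Answer: 180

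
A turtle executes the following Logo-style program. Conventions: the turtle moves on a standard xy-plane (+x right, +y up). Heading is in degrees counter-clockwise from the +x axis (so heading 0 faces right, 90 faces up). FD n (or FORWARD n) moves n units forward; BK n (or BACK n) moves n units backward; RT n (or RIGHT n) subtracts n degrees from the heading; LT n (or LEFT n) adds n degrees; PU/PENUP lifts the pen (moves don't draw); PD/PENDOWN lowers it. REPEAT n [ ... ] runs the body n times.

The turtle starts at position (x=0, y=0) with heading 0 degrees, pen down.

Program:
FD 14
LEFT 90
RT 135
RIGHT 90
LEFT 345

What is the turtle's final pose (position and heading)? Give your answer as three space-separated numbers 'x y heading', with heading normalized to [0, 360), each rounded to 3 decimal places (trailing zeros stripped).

Answer: 14 0 210

Derivation:
Executing turtle program step by step:
Start: pos=(0,0), heading=0, pen down
FD 14: (0,0) -> (14,0) [heading=0, draw]
LT 90: heading 0 -> 90
RT 135: heading 90 -> 315
RT 90: heading 315 -> 225
LT 345: heading 225 -> 210
Final: pos=(14,0), heading=210, 1 segment(s) drawn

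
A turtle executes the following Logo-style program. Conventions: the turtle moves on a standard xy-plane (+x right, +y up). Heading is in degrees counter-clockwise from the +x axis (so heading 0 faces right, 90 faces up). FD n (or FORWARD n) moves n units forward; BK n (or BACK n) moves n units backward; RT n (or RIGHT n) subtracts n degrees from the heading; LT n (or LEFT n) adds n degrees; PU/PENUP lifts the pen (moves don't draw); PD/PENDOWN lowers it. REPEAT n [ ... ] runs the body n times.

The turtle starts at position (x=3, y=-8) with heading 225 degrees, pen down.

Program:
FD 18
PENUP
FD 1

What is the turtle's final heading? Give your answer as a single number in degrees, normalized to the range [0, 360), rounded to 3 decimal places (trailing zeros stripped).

Answer: 225

Derivation:
Executing turtle program step by step:
Start: pos=(3,-8), heading=225, pen down
FD 18: (3,-8) -> (-9.728,-20.728) [heading=225, draw]
PU: pen up
FD 1: (-9.728,-20.728) -> (-10.435,-21.435) [heading=225, move]
Final: pos=(-10.435,-21.435), heading=225, 1 segment(s) drawn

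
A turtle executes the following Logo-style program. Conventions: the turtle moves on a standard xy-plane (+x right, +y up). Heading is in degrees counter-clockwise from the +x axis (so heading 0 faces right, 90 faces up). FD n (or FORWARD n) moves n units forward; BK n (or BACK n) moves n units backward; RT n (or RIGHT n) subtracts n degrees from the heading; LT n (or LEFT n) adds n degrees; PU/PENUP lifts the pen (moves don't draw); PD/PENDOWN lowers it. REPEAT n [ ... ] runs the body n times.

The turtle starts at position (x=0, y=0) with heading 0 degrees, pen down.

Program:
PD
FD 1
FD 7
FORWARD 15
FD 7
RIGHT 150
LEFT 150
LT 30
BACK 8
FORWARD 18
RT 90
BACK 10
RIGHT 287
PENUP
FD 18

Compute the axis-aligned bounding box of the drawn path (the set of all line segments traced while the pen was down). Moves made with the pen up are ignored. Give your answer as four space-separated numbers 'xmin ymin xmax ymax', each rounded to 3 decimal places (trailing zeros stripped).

Executing turtle program step by step:
Start: pos=(0,0), heading=0, pen down
PD: pen down
FD 1: (0,0) -> (1,0) [heading=0, draw]
FD 7: (1,0) -> (8,0) [heading=0, draw]
FD 15: (8,0) -> (23,0) [heading=0, draw]
FD 7: (23,0) -> (30,0) [heading=0, draw]
RT 150: heading 0 -> 210
LT 150: heading 210 -> 0
LT 30: heading 0 -> 30
BK 8: (30,0) -> (23.072,-4) [heading=30, draw]
FD 18: (23.072,-4) -> (38.66,5) [heading=30, draw]
RT 90: heading 30 -> 300
BK 10: (38.66,5) -> (33.66,13.66) [heading=300, draw]
RT 287: heading 300 -> 13
PU: pen up
FD 18: (33.66,13.66) -> (51.199,17.709) [heading=13, move]
Final: pos=(51.199,17.709), heading=13, 7 segment(s) drawn

Segment endpoints: x in {0, 1, 8, 23, 23.072, 30, 33.66, 38.66}, y in {-4, 0, 5, 13.66}
xmin=0, ymin=-4, xmax=38.66, ymax=13.66

Answer: 0 -4 38.66 13.66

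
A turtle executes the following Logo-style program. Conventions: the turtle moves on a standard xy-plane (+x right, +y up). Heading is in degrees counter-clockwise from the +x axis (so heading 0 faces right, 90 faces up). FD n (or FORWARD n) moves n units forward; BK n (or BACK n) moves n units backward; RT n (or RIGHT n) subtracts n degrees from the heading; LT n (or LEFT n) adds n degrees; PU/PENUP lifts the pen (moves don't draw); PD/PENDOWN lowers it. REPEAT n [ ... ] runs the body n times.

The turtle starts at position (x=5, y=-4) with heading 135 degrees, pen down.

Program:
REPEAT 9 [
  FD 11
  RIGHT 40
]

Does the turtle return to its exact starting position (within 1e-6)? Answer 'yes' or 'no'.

Answer: yes

Derivation:
Executing turtle program step by step:
Start: pos=(5,-4), heading=135, pen down
REPEAT 9 [
  -- iteration 1/9 --
  FD 11: (5,-4) -> (-2.778,3.778) [heading=135, draw]
  RT 40: heading 135 -> 95
  -- iteration 2/9 --
  FD 11: (-2.778,3.778) -> (-3.737,14.736) [heading=95, draw]
  RT 40: heading 95 -> 55
  -- iteration 3/9 --
  FD 11: (-3.737,14.736) -> (2.572,23.747) [heading=55, draw]
  RT 40: heading 55 -> 15
  -- iteration 4/9 --
  FD 11: (2.572,23.747) -> (13.198,26.594) [heading=15, draw]
  RT 40: heading 15 -> 335
  -- iteration 5/9 --
  FD 11: (13.198,26.594) -> (23.167,21.945) [heading=335, draw]
  RT 40: heading 335 -> 295
  -- iteration 6/9 --
  FD 11: (23.167,21.945) -> (27.816,11.976) [heading=295, draw]
  RT 40: heading 295 -> 255
  -- iteration 7/9 --
  FD 11: (27.816,11.976) -> (24.969,1.351) [heading=255, draw]
  RT 40: heading 255 -> 215
  -- iteration 8/9 --
  FD 11: (24.969,1.351) -> (15.958,-4.959) [heading=215, draw]
  RT 40: heading 215 -> 175
  -- iteration 9/9 --
  FD 11: (15.958,-4.959) -> (5,-4) [heading=175, draw]
  RT 40: heading 175 -> 135
]
Final: pos=(5,-4), heading=135, 9 segment(s) drawn

Start position: (5, -4)
Final position: (5, -4)
Distance = 0; < 1e-6 -> CLOSED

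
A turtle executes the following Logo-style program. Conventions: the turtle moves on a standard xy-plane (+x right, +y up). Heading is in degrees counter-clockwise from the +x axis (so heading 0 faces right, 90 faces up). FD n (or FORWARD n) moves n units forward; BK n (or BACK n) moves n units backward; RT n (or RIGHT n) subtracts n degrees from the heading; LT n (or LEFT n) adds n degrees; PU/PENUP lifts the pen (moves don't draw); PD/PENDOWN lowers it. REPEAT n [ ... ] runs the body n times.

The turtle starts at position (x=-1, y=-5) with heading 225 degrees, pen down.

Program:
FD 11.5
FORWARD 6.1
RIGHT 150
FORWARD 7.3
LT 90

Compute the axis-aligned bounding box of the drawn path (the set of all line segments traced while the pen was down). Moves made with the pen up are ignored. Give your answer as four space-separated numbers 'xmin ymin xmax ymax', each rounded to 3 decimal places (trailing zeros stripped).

Executing turtle program step by step:
Start: pos=(-1,-5), heading=225, pen down
FD 11.5: (-1,-5) -> (-9.132,-13.132) [heading=225, draw]
FD 6.1: (-9.132,-13.132) -> (-13.445,-17.445) [heading=225, draw]
RT 150: heading 225 -> 75
FD 7.3: (-13.445,-17.445) -> (-11.556,-10.394) [heading=75, draw]
LT 90: heading 75 -> 165
Final: pos=(-11.556,-10.394), heading=165, 3 segment(s) drawn

Segment endpoints: x in {-13.445, -11.556, -9.132, -1}, y in {-17.445, -13.132, -10.394, -5}
xmin=-13.445, ymin=-17.445, xmax=-1, ymax=-5

Answer: -13.445 -17.445 -1 -5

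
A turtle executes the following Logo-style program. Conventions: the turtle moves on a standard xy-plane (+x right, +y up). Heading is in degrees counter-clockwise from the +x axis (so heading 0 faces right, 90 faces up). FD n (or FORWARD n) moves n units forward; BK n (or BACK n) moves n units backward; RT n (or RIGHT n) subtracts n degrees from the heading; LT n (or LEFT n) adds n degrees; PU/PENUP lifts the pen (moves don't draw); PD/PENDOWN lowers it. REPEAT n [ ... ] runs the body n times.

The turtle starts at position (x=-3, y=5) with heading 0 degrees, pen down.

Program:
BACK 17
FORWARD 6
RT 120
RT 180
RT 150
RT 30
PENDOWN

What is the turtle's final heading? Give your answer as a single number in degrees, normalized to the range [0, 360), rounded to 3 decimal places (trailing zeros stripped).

Answer: 240

Derivation:
Executing turtle program step by step:
Start: pos=(-3,5), heading=0, pen down
BK 17: (-3,5) -> (-20,5) [heading=0, draw]
FD 6: (-20,5) -> (-14,5) [heading=0, draw]
RT 120: heading 0 -> 240
RT 180: heading 240 -> 60
RT 150: heading 60 -> 270
RT 30: heading 270 -> 240
PD: pen down
Final: pos=(-14,5), heading=240, 2 segment(s) drawn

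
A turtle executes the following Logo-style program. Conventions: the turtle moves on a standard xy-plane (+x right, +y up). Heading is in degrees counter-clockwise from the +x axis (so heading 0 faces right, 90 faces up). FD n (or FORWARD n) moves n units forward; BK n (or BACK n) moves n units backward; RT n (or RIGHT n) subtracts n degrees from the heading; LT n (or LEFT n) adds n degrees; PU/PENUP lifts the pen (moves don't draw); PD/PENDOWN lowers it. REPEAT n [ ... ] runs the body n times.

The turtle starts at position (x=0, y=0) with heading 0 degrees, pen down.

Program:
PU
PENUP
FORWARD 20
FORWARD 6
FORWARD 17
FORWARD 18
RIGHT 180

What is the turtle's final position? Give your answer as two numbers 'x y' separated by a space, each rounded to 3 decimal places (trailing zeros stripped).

Executing turtle program step by step:
Start: pos=(0,0), heading=0, pen down
PU: pen up
PU: pen up
FD 20: (0,0) -> (20,0) [heading=0, move]
FD 6: (20,0) -> (26,0) [heading=0, move]
FD 17: (26,0) -> (43,0) [heading=0, move]
FD 18: (43,0) -> (61,0) [heading=0, move]
RT 180: heading 0 -> 180
Final: pos=(61,0), heading=180, 0 segment(s) drawn

Answer: 61 0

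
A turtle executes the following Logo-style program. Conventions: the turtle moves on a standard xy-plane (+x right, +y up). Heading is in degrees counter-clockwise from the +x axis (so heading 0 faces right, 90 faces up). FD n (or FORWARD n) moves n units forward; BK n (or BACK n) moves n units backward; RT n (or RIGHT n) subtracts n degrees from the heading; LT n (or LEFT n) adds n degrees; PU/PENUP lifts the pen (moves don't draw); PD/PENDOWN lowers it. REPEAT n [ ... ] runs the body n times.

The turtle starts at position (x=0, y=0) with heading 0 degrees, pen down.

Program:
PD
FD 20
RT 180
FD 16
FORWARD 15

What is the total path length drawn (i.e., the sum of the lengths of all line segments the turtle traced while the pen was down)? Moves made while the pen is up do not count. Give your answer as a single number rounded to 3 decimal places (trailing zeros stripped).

Executing turtle program step by step:
Start: pos=(0,0), heading=0, pen down
PD: pen down
FD 20: (0,0) -> (20,0) [heading=0, draw]
RT 180: heading 0 -> 180
FD 16: (20,0) -> (4,0) [heading=180, draw]
FD 15: (4,0) -> (-11,0) [heading=180, draw]
Final: pos=(-11,0), heading=180, 3 segment(s) drawn

Segment lengths:
  seg 1: (0,0) -> (20,0), length = 20
  seg 2: (20,0) -> (4,0), length = 16
  seg 3: (4,0) -> (-11,0), length = 15
Total = 51

Answer: 51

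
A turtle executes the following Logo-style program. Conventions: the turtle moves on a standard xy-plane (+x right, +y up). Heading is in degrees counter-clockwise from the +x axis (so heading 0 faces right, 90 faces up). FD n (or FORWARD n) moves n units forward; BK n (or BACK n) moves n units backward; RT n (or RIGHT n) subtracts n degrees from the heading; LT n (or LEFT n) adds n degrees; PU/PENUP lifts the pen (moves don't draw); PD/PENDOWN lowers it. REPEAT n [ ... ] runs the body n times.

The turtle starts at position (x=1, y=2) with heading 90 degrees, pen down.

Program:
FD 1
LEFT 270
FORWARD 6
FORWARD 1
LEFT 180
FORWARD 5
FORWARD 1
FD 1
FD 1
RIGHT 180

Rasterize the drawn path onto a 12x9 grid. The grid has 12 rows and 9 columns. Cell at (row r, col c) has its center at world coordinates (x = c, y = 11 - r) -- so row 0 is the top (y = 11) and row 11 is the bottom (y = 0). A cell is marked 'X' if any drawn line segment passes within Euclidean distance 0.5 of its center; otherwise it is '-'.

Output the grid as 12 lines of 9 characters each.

Answer: ---------
---------
---------
---------
---------
---------
---------
---------
XXXXXXXXX
-X-------
---------
---------

Derivation:
Segment 0: (1,2) -> (1,3)
Segment 1: (1,3) -> (7,3)
Segment 2: (7,3) -> (8,3)
Segment 3: (8,3) -> (3,3)
Segment 4: (3,3) -> (2,3)
Segment 5: (2,3) -> (1,3)
Segment 6: (1,3) -> (0,3)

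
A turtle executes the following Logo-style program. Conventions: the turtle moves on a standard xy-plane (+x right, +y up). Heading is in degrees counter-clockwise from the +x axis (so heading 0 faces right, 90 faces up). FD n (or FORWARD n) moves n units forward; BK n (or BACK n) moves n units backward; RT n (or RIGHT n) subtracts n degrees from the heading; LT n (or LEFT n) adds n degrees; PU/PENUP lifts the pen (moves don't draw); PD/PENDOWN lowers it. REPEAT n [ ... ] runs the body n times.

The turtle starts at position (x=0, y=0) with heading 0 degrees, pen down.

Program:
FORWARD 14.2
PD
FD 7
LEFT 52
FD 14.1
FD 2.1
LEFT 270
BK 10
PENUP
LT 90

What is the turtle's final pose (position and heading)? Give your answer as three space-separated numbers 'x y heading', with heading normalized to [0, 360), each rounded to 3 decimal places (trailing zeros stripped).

Executing turtle program step by step:
Start: pos=(0,0), heading=0, pen down
FD 14.2: (0,0) -> (14.2,0) [heading=0, draw]
PD: pen down
FD 7: (14.2,0) -> (21.2,0) [heading=0, draw]
LT 52: heading 0 -> 52
FD 14.1: (21.2,0) -> (29.881,11.111) [heading=52, draw]
FD 2.1: (29.881,11.111) -> (31.174,12.766) [heading=52, draw]
LT 270: heading 52 -> 322
BK 10: (31.174,12.766) -> (23.294,18.922) [heading=322, draw]
PU: pen up
LT 90: heading 322 -> 52
Final: pos=(23.294,18.922), heading=52, 5 segment(s) drawn

Answer: 23.294 18.922 52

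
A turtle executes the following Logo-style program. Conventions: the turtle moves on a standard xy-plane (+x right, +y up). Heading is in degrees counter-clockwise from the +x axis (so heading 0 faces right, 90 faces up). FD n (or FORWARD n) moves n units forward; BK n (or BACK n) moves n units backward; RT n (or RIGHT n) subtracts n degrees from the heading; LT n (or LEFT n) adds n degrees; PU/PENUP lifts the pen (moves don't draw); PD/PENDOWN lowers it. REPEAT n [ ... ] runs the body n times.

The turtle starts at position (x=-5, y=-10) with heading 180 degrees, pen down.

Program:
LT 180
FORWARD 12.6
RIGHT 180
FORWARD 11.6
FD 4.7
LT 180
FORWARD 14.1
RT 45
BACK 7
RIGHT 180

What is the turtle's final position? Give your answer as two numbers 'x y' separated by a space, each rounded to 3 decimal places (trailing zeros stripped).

Answer: 0.45 -5.05

Derivation:
Executing turtle program step by step:
Start: pos=(-5,-10), heading=180, pen down
LT 180: heading 180 -> 0
FD 12.6: (-5,-10) -> (7.6,-10) [heading=0, draw]
RT 180: heading 0 -> 180
FD 11.6: (7.6,-10) -> (-4,-10) [heading=180, draw]
FD 4.7: (-4,-10) -> (-8.7,-10) [heading=180, draw]
LT 180: heading 180 -> 0
FD 14.1: (-8.7,-10) -> (5.4,-10) [heading=0, draw]
RT 45: heading 0 -> 315
BK 7: (5.4,-10) -> (0.45,-5.05) [heading=315, draw]
RT 180: heading 315 -> 135
Final: pos=(0.45,-5.05), heading=135, 5 segment(s) drawn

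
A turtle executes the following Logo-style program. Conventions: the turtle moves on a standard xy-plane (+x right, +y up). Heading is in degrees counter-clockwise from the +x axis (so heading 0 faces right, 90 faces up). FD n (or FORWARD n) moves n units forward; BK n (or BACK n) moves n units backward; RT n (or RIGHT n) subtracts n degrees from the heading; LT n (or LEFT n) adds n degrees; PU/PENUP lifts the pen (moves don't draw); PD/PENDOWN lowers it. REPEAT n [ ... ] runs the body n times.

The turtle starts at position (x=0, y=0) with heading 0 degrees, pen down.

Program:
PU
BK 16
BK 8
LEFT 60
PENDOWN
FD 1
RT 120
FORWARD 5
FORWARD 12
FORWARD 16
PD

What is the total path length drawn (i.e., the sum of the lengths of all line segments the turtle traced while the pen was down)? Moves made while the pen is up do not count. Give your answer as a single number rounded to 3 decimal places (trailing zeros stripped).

Answer: 34

Derivation:
Executing turtle program step by step:
Start: pos=(0,0), heading=0, pen down
PU: pen up
BK 16: (0,0) -> (-16,0) [heading=0, move]
BK 8: (-16,0) -> (-24,0) [heading=0, move]
LT 60: heading 0 -> 60
PD: pen down
FD 1: (-24,0) -> (-23.5,0.866) [heading=60, draw]
RT 120: heading 60 -> 300
FD 5: (-23.5,0.866) -> (-21,-3.464) [heading=300, draw]
FD 12: (-21,-3.464) -> (-15,-13.856) [heading=300, draw]
FD 16: (-15,-13.856) -> (-7,-27.713) [heading=300, draw]
PD: pen down
Final: pos=(-7,-27.713), heading=300, 4 segment(s) drawn

Segment lengths:
  seg 1: (-24,0) -> (-23.5,0.866), length = 1
  seg 2: (-23.5,0.866) -> (-21,-3.464), length = 5
  seg 3: (-21,-3.464) -> (-15,-13.856), length = 12
  seg 4: (-15,-13.856) -> (-7,-27.713), length = 16
Total = 34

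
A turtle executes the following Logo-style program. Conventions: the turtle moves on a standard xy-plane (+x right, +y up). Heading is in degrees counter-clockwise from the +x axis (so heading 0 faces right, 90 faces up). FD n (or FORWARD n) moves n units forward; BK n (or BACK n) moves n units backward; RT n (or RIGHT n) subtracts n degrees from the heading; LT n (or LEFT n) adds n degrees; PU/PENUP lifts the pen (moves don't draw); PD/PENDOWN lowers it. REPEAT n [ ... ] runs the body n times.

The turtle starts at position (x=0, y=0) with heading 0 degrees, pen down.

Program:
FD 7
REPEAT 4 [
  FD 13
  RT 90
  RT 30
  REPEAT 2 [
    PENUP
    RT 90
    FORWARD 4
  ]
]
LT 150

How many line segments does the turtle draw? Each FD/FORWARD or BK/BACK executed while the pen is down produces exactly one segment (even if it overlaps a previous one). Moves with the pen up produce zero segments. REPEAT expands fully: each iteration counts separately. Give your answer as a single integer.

Executing turtle program step by step:
Start: pos=(0,0), heading=0, pen down
FD 7: (0,0) -> (7,0) [heading=0, draw]
REPEAT 4 [
  -- iteration 1/4 --
  FD 13: (7,0) -> (20,0) [heading=0, draw]
  RT 90: heading 0 -> 270
  RT 30: heading 270 -> 240
  REPEAT 2 [
    -- iteration 1/2 --
    PU: pen up
    RT 90: heading 240 -> 150
    FD 4: (20,0) -> (16.536,2) [heading=150, move]
    -- iteration 2/2 --
    PU: pen up
    RT 90: heading 150 -> 60
    FD 4: (16.536,2) -> (18.536,5.464) [heading=60, move]
  ]
  -- iteration 2/4 --
  FD 13: (18.536,5.464) -> (25.036,16.722) [heading=60, move]
  RT 90: heading 60 -> 330
  RT 30: heading 330 -> 300
  REPEAT 2 [
    -- iteration 1/2 --
    PU: pen up
    RT 90: heading 300 -> 210
    FD 4: (25.036,16.722) -> (21.572,14.722) [heading=210, move]
    -- iteration 2/2 --
    PU: pen up
    RT 90: heading 210 -> 120
    FD 4: (21.572,14.722) -> (19.572,18.187) [heading=120, move]
  ]
  -- iteration 3/4 --
  FD 13: (19.572,18.187) -> (13.072,29.445) [heading=120, move]
  RT 90: heading 120 -> 30
  RT 30: heading 30 -> 0
  REPEAT 2 [
    -- iteration 1/2 --
    PU: pen up
    RT 90: heading 0 -> 270
    FD 4: (13.072,29.445) -> (13.072,25.445) [heading=270, move]
    -- iteration 2/2 --
    PU: pen up
    RT 90: heading 270 -> 180
    FD 4: (13.072,25.445) -> (9.072,25.445) [heading=180, move]
  ]
  -- iteration 4/4 --
  FD 13: (9.072,25.445) -> (-3.928,25.445) [heading=180, move]
  RT 90: heading 180 -> 90
  RT 30: heading 90 -> 60
  REPEAT 2 [
    -- iteration 1/2 --
    PU: pen up
    RT 90: heading 60 -> 330
    FD 4: (-3.928,25.445) -> (-0.464,23.445) [heading=330, move]
    -- iteration 2/2 --
    PU: pen up
    RT 90: heading 330 -> 240
    FD 4: (-0.464,23.445) -> (-2.464,19.981) [heading=240, move]
  ]
]
LT 150: heading 240 -> 30
Final: pos=(-2.464,19.981), heading=30, 2 segment(s) drawn
Segments drawn: 2

Answer: 2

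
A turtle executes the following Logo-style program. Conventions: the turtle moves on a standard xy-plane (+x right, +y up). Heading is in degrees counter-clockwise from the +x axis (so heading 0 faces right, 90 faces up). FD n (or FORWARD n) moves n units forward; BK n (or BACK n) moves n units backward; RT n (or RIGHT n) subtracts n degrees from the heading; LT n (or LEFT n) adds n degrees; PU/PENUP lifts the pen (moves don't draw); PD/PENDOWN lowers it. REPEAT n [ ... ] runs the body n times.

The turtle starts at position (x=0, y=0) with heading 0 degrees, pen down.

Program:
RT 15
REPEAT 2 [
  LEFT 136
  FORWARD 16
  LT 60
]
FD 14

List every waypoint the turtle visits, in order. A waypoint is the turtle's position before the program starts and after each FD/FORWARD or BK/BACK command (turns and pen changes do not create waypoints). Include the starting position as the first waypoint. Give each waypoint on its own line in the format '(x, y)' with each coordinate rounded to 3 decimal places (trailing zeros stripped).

Executing turtle program step by step:
Start: pos=(0,0), heading=0, pen down
RT 15: heading 0 -> 345
REPEAT 2 [
  -- iteration 1/2 --
  LT 136: heading 345 -> 121
  FD 16: (0,0) -> (-8.241,13.715) [heading=121, draw]
  LT 60: heading 121 -> 181
  -- iteration 2/2 --
  LT 136: heading 181 -> 317
  FD 16: (-8.241,13.715) -> (3.461,2.803) [heading=317, draw]
  LT 60: heading 317 -> 17
]
FD 14: (3.461,2.803) -> (16.849,6.896) [heading=17, draw]
Final: pos=(16.849,6.896), heading=17, 3 segment(s) drawn
Waypoints (4 total):
(0, 0)
(-8.241, 13.715)
(3.461, 2.803)
(16.849, 6.896)

Answer: (0, 0)
(-8.241, 13.715)
(3.461, 2.803)
(16.849, 6.896)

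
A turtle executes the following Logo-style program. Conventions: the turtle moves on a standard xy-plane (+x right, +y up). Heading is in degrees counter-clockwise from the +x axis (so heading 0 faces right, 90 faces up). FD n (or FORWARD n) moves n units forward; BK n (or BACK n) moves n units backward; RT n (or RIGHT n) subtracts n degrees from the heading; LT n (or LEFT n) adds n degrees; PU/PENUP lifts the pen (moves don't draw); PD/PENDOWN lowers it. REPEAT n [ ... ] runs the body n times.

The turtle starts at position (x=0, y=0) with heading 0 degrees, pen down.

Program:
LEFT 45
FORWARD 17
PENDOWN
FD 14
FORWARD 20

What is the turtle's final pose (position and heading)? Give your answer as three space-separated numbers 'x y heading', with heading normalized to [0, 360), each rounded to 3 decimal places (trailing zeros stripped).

Executing turtle program step by step:
Start: pos=(0,0), heading=0, pen down
LT 45: heading 0 -> 45
FD 17: (0,0) -> (12.021,12.021) [heading=45, draw]
PD: pen down
FD 14: (12.021,12.021) -> (21.92,21.92) [heading=45, draw]
FD 20: (21.92,21.92) -> (36.062,36.062) [heading=45, draw]
Final: pos=(36.062,36.062), heading=45, 3 segment(s) drawn

Answer: 36.062 36.062 45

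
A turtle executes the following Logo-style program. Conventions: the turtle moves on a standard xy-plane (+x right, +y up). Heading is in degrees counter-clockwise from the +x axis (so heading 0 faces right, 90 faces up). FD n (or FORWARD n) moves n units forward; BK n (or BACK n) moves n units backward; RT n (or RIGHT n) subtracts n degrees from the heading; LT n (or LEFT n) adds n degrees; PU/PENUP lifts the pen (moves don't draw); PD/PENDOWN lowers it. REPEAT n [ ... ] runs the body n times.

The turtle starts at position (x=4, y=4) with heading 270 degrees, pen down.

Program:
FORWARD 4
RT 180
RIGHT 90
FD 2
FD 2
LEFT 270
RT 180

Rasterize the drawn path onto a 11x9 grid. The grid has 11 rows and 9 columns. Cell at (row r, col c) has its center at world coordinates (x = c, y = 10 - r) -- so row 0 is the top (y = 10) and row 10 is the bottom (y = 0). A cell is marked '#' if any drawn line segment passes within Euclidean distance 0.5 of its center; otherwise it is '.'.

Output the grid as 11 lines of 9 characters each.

Segment 0: (4,4) -> (4,0)
Segment 1: (4,0) -> (6,0)
Segment 2: (6,0) -> (8,0)

Answer: .........
.........
.........
.........
.........
.........
....#....
....#....
....#....
....#....
....#####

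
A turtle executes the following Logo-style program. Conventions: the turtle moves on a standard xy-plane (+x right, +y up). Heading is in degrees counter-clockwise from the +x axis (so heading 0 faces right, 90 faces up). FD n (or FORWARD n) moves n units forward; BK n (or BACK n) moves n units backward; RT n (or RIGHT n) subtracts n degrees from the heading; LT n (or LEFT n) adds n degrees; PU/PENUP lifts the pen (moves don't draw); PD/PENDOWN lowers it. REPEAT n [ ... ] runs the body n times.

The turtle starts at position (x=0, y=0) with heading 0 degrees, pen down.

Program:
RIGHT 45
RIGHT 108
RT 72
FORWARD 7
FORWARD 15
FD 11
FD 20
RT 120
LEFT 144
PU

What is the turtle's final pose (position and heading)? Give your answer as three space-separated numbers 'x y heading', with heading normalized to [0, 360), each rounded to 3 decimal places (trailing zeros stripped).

Answer: -37.477 37.477 159

Derivation:
Executing turtle program step by step:
Start: pos=(0,0), heading=0, pen down
RT 45: heading 0 -> 315
RT 108: heading 315 -> 207
RT 72: heading 207 -> 135
FD 7: (0,0) -> (-4.95,4.95) [heading=135, draw]
FD 15: (-4.95,4.95) -> (-15.556,15.556) [heading=135, draw]
FD 11: (-15.556,15.556) -> (-23.335,23.335) [heading=135, draw]
FD 20: (-23.335,23.335) -> (-37.477,37.477) [heading=135, draw]
RT 120: heading 135 -> 15
LT 144: heading 15 -> 159
PU: pen up
Final: pos=(-37.477,37.477), heading=159, 4 segment(s) drawn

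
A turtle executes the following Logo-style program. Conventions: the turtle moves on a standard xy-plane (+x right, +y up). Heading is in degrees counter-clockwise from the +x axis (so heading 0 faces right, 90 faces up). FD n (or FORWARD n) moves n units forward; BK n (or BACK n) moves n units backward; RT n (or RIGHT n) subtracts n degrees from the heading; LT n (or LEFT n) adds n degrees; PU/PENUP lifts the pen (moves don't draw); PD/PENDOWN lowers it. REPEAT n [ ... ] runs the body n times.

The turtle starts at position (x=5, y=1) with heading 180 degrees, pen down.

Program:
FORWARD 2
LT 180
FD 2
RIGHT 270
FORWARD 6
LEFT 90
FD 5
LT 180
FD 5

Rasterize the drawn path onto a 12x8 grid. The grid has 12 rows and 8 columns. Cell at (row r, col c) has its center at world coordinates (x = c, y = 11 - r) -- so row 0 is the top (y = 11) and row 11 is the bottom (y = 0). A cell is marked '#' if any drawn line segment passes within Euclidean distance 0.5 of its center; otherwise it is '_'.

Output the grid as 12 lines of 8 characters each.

Segment 0: (5,1) -> (3,1)
Segment 1: (3,1) -> (5,1)
Segment 2: (5,1) -> (5,7)
Segment 3: (5,7) -> (0,7)
Segment 4: (0,7) -> (5,7)

Answer: ________
________
________
________
######__
_____#__
_____#__
_____#__
_____#__
_____#__
___###__
________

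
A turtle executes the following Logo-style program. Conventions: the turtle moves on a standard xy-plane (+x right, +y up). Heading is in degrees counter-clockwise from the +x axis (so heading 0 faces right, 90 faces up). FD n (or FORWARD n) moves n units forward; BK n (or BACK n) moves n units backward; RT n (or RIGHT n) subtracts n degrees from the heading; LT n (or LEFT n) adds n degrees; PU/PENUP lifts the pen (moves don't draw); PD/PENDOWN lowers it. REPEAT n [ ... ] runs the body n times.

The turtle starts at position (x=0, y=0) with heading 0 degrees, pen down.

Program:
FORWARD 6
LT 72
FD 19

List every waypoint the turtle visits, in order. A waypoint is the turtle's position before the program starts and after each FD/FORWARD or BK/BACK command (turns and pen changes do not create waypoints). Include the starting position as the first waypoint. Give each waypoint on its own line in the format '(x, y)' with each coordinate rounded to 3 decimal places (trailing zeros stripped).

Answer: (0, 0)
(6, 0)
(11.871, 18.07)

Derivation:
Executing turtle program step by step:
Start: pos=(0,0), heading=0, pen down
FD 6: (0,0) -> (6,0) [heading=0, draw]
LT 72: heading 0 -> 72
FD 19: (6,0) -> (11.871,18.07) [heading=72, draw]
Final: pos=(11.871,18.07), heading=72, 2 segment(s) drawn
Waypoints (3 total):
(0, 0)
(6, 0)
(11.871, 18.07)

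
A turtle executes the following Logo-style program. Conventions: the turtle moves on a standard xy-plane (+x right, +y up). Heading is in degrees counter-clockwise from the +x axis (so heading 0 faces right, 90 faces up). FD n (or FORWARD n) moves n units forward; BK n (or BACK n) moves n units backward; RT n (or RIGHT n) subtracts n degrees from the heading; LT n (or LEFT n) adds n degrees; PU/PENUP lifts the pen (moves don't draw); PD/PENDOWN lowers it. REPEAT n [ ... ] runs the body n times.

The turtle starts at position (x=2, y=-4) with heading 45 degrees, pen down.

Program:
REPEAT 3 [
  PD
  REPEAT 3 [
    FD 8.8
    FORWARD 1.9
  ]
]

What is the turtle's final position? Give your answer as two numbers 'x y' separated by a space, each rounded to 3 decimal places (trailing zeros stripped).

Executing turtle program step by step:
Start: pos=(2,-4), heading=45, pen down
REPEAT 3 [
  -- iteration 1/3 --
  PD: pen down
  REPEAT 3 [
    -- iteration 1/3 --
    FD 8.8: (2,-4) -> (8.223,2.223) [heading=45, draw]
    FD 1.9: (8.223,2.223) -> (9.566,3.566) [heading=45, draw]
    -- iteration 2/3 --
    FD 8.8: (9.566,3.566) -> (15.789,9.789) [heading=45, draw]
    FD 1.9: (15.789,9.789) -> (17.132,11.132) [heading=45, draw]
    -- iteration 3/3 --
    FD 8.8: (17.132,11.132) -> (23.355,17.355) [heading=45, draw]
    FD 1.9: (23.355,17.355) -> (24.698,18.698) [heading=45, draw]
  ]
  -- iteration 2/3 --
  PD: pen down
  REPEAT 3 [
    -- iteration 1/3 --
    FD 8.8: (24.698,18.698) -> (30.921,24.921) [heading=45, draw]
    FD 1.9: (30.921,24.921) -> (32.264,26.264) [heading=45, draw]
    -- iteration 2/3 --
    FD 8.8: (32.264,26.264) -> (38.487,32.487) [heading=45, draw]
    FD 1.9: (38.487,32.487) -> (39.83,33.83) [heading=45, draw]
    -- iteration 3/3 --
    FD 8.8: (39.83,33.83) -> (46.053,40.053) [heading=45, draw]
    FD 1.9: (46.053,40.053) -> (47.396,41.396) [heading=45, draw]
  ]
  -- iteration 3/3 --
  PD: pen down
  REPEAT 3 [
    -- iteration 1/3 --
    FD 8.8: (47.396,41.396) -> (53.619,47.619) [heading=45, draw]
    FD 1.9: (53.619,47.619) -> (54.962,48.962) [heading=45, draw]
    -- iteration 2/3 --
    FD 8.8: (54.962,48.962) -> (61.185,55.185) [heading=45, draw]
    FD 1.9: (61.185,55.185) -> (62.528,56.528) [heading=45, draw]
    -- iteration 3/3 --
    FD 8.8: (62.528,56.528) -> (68.751,62.751) [heading=45, draw]
    FD 1.9: (68.751,62.751) -> (70.094,64.094) [heading=45, draw]
  ]
]
Final: pos=(70.094,64.094), heading=45, 18 segment(s) drawn

Answer: 70.094 64.094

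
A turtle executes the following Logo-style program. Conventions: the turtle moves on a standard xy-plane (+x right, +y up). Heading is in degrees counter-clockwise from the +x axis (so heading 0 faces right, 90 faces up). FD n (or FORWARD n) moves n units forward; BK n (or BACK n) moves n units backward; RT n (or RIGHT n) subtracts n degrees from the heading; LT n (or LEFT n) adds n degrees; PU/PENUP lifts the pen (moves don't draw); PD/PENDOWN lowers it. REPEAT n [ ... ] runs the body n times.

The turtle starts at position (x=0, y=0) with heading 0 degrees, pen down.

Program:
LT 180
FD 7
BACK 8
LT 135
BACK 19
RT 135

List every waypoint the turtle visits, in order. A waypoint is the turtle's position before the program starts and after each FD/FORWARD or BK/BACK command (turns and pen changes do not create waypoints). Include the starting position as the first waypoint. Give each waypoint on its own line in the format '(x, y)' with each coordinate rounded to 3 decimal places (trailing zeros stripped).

Executing turtle program step by step:
Start: pos=(0,0), heading=0, pen down
LT 180: heading 0 -> 180
FD 7: (0,0) -> (-7,0) [heading=180, draw]
BK 8: (-7,0) -> (1,0) [heading=180, draw]
LT 135: heading 180 -> 315
BK 19: (1,0) -> (-12.435,13.435) [heading=315, draw]
RT 135: heading 315 -> 180
Final: pos=(-12.435,13.435), heading=180, 3 segment(s) drawn
Waypoints (4 total):
(0, 0)
(-7, 0)
(1, 0)
(-12.435, 13.435)

Answer: (0, 0)
(-7, 0)
(1, 0)
(-12.435, 13.435)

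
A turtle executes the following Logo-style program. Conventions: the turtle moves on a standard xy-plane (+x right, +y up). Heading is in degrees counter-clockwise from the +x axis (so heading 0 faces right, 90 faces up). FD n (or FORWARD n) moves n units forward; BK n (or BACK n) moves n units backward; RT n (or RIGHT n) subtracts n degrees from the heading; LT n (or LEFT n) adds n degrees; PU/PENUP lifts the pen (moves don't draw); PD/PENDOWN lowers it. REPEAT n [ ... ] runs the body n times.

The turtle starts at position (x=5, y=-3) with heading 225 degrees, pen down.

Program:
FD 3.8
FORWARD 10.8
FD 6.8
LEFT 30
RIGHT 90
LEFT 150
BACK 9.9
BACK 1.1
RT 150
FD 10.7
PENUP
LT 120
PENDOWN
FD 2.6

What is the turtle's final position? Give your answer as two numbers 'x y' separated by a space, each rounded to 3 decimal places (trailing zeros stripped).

Answer: -27.573 -10.096

Derivation:
Executing turtle program step by step:
Start: pos=(5,-3), heading=225, pen down
FD 3.8: (5,-3) -> (2.313,-5.687) [heading=225, draw]
FD 10.8: (2.313,-5.687) -> (-5.324,-13.324) [heading=225, draw]
FD 6.8: (-5.324,-13.324) -> (-10.132,-18.132) [heading=225, draw]
LT 30: heading 225 -> 255
RT 90: heading 255 -> 165
LT 150: heading 165 -> 315
BK 9.9: (-10.132,-18.132) -> (-17.132,-11.132) [heading=315, draw]
BK 1.1: (-17.132,-11.132) -> (-17.91,-10.354) [heading=315, draw]
RT 150: heading 315 -> 165
FD 10.7: (-17.91,-10.354) -> (-28.246,-7.585) [heading=165, draw]
PU: pen up
LT 120: heading 165 -> 285
PD: pen down
FD 2.6: (-28.246,-7.585) -> (-27.573,-10.096) [heading=285, draw]
Final: pos=(-27.573,-10.096), heading=285, 7 segment(s) drawn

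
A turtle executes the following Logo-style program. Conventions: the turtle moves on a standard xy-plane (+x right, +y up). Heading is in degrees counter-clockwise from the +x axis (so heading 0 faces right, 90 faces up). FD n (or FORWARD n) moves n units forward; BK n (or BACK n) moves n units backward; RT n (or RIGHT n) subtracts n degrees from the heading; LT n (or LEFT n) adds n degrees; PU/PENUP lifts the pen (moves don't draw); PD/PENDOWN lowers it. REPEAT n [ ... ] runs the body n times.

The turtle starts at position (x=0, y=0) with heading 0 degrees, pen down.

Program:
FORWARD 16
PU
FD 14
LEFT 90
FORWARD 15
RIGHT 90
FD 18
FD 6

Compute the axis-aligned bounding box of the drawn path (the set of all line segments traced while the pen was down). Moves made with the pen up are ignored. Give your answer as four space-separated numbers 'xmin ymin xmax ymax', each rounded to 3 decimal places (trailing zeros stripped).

Answer: 0 0 16 0

Derivation:
Executing turtle program step by step:
Start: pos=(0,0), heading=0, pen down
FD 16: (0,0) -> (16,0) [heading=0, draw]
PU: pen up
FD 14: (16,0) -> (30,0) [heading=0, move]
LT 90: heading 0 -> 90
FD 15: (30,0) -> (30,15) [heading=90, move]
RT 90: heading 90 -> 0
FD 18: (30,15) -> (48,15) [heading=0, move]
FD 6: (48,15) -> (54,15) [heading=0, move]
Final: pos=(54,15), heading=0, 1 segment(s) drawn

Segment endpoints: x in {0, 16}, y in {0}
xmin=0, ymin=0, xmax=16, ymax=0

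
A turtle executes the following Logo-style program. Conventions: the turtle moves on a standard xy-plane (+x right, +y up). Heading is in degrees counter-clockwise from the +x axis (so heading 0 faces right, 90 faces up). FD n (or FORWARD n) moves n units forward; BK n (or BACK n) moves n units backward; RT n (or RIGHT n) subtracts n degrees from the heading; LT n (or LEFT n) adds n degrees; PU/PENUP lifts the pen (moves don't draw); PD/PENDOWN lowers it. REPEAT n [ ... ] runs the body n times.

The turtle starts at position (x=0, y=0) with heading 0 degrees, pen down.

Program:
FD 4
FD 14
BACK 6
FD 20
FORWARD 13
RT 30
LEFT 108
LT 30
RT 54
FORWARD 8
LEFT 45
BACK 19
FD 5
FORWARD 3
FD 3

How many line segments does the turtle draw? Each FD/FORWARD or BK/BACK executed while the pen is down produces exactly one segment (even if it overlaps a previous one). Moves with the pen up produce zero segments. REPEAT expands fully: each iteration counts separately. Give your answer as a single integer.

Executing turtle program step by step:
Start: pos=(0,0), heading=0, pen down
FD 4: (0,0) -> (4,0) [heading=0, draw]
FD 14: (4,0) -> (18,0) [heading=0, draw]
BK 6: (18,0) -> (12,0) [heading=0, draw]
FD 20: (12,0) -> (32,0) [heading=0, draw]
FD 13: (32,0) -> (45,0) [heading=0, draw]
RT 30: heading 0 -> 330
LT 108: heading 330 -> 78
LT 30: heading 78 -> 108
RT 54: heading 108 -> 54
FD 8: (45,0) -> (49.702,6.472) [heading=54, draw]
LT 45: heading 54 -> 99
BK 19: (49.702,6.472) -> (52.675,-12.294) [heading=99, draw]
FD 5: (52.675,-12.294) -> (51.892,-7.356) [heading=99, draw]
FD 3: (51.892,-7.356) -> (51.423,-4.392) [heading=99, draw]
FD 3: (51.423,-4.392) -> (50.954,-1.429) [heading=99, draw]
Final: pos=(50.954,-1.429), heading=99, 10 segment(s) drawn
Segments drawn: 10

Answer: 10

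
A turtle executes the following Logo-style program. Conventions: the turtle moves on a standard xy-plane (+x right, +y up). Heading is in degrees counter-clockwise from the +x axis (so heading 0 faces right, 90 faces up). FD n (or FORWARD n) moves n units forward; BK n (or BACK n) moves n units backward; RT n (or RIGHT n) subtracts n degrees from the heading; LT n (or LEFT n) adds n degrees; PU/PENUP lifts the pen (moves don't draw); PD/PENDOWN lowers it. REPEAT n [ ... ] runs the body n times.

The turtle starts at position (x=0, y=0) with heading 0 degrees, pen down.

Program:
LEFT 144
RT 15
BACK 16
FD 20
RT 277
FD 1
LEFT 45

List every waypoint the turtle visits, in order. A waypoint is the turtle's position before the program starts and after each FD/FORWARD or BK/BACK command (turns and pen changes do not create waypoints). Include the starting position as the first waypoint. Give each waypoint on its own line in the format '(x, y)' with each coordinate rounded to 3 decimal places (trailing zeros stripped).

Answer: (0, 0)
(10.069, -12.434)
(-2.517, 3.109)
(-3.365, 2.579)

Derivation:
Executing turtle program step by step:
Start: pos=(0,0), heading=0, pen down
LT 144: heading 0 -> 144
RT 15: heading 144 -> 129
BK 16: (0,0) -> (10.069,-12.434) [heading=129, draw]
FD 20: (10.069,-12.434) -> (-2.517,3.109) [heading=129, draw]
RT 277: heading 129 -> 212
FD 1: (-2.517,3.109) -> (-3.365,2.579) [heading=212, draw]
LT 45: heading 212 -> 257
Final: pos=(-3.365,2.579), heading=257, 3 segment(s) drawn
Waypoints (4 total):
(0, 0)
(10.069, -12.434)
(-2.517, 3.109)
(-3.365, 2.579)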